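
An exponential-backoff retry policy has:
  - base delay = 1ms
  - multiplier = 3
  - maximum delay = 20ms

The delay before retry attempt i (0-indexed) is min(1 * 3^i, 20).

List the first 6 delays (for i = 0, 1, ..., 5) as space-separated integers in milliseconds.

Computing each delay:
  i=0: min(1*3^0, 20) = 1
  i=1: min(1*3^1, 20) = 3
  i=2: min(1*3^2, 20) = 9
  i=3: min(1*3^3, 20) = 20
  i=4: min(1*3^4, 20) = 20
  i=5: min(1*3^5, 20) = 20

Answer: 1 3 9 20 20 20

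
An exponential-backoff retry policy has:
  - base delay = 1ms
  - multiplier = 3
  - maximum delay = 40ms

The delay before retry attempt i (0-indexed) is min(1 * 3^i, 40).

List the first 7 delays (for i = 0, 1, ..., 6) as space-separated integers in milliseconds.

Computing each delay:
  i=0: min(1*3^0, 40) = 1
  i=1: min(1*3^1, 40) = 3
  i=2: min(1*3^2, 40) = 9
  i=3: min(1*3^3, 40) = 27
  i=4: min(1*3^4, 40) = 40
  i=5: min(1*3^5, 40) = 40
  i=6: min(1*3^6, 40) = 40

Answer: 1 3 9 27 40 40 40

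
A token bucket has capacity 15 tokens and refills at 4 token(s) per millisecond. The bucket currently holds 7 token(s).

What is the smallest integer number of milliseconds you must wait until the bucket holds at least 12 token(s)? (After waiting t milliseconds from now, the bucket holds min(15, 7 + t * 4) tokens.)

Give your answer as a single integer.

Need 7 + t * 4 >= 12, so t >= 5/4.
Smallest integer t = ceil(5/4) = 2.

Answer: 2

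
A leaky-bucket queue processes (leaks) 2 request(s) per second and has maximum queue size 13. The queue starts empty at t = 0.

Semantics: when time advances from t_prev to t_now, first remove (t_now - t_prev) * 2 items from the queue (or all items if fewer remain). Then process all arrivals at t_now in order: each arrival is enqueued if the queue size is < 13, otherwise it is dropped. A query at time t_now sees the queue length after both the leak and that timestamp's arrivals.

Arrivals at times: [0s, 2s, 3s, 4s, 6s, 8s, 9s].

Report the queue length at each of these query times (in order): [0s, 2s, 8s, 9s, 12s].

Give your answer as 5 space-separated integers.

Answer: 1 1 1 1 0

Derivation:
Queue lengths at query times:
  query t=0s: backlog = 1
  query t=2s: backlog = 1
  query t=8s: backlog = 1
  query t=9s: backlog = 1
  query t=12s: backlog = 0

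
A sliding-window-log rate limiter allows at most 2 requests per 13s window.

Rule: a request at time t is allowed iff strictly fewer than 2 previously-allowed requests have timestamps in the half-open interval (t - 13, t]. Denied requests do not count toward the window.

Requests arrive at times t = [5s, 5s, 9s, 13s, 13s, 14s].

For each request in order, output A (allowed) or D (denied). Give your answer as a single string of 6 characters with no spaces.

Tracking allowed requests in the window:
  req#1 t=5s: ALLOW
  req#2 t=5s: ALLOW
  req#3 t=9s: DENY
  req#4 t=13s: DENY
  req#5 t=13s: DENY
  req#6 t=14s: DENY

Answer: AADDDD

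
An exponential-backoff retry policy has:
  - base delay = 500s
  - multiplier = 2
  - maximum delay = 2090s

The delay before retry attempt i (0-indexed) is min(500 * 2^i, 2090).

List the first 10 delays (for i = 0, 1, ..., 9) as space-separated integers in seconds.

Answer: 500 1000 2000 2090 2090 2090 2090 2090 2090 2090

Derivation:
Computing each delay:
  i=0: min(500*2^0, 2090) = 500
  i=1: min(500*2^1, 2090) = 1000
  i=2: min(500*2^2, 2090) = 2000
  i=3: min(500*2^3, 2090) = 2090
  i=4: min(500*2^4, 2090) = 2090
  i=5: min(500*2^5, 2090) = 2090
  i=6: min(500*2^6, 2090) = 2090
  i=7: min(500*2^7, 2090) = 2090
  i=8: min(500*2^8, 2090) = 2090
  i=9: min(500*2^9, 2090) = 2090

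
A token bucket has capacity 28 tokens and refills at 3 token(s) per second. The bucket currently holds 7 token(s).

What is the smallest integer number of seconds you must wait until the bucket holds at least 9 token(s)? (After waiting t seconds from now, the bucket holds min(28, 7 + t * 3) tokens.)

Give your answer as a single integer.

Answer: 1

Derivation:
Need 7 + t * 3 >= 9, so t >= 2/3.
Smallest integer t = ceil(2/3) = 1.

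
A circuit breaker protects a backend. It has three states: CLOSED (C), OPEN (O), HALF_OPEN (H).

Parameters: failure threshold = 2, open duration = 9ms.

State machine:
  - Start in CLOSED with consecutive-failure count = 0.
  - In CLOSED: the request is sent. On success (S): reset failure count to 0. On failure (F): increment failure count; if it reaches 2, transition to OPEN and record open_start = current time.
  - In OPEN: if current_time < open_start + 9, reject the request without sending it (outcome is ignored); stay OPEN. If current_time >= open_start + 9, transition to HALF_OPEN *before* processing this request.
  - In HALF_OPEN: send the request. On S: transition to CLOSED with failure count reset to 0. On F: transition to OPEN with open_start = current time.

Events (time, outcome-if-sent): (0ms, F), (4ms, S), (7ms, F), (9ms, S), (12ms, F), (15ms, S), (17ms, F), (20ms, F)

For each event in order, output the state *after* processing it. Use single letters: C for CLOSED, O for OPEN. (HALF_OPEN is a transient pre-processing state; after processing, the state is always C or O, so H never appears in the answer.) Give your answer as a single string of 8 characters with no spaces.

Answer: CCCCCCCO

Derivation:
State after each event:
  event#1 t=0ms outcome=F: state=CLOSED
  event#2 t=4ms outcome=S: state=CLOSED
  event#3 t=7ms outcome=F: state=CLOSED
  event#4 t=9ms outcome=S: state=CLOSED
  event#5 t=12ms outcome=F: state=CLOSED
  event#6 t=15ms outcome=S: state=CLOSED
  event#7 t=17ms outcome=F: state=CLOSED
  event#8 t=20ms outcome=F: state=OPEN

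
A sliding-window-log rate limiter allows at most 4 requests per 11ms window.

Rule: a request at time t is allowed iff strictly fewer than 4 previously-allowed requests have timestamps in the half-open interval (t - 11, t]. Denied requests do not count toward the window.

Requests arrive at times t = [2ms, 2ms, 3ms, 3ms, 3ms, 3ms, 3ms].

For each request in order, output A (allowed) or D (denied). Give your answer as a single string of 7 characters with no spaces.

Answer: AAAADDD

Derivation:
Tracking allowed requests in the window:
  req#1 t=2ms: ALLOW
  req#2 t=2ms: ALLOW
  req#3 t=3ms: ALLOW
  req#4 t=3ms: ALLOW
  req#5 t=3ms: DENY
  req#6 t=3ms: DENY
  req#7 t=3ms: DENY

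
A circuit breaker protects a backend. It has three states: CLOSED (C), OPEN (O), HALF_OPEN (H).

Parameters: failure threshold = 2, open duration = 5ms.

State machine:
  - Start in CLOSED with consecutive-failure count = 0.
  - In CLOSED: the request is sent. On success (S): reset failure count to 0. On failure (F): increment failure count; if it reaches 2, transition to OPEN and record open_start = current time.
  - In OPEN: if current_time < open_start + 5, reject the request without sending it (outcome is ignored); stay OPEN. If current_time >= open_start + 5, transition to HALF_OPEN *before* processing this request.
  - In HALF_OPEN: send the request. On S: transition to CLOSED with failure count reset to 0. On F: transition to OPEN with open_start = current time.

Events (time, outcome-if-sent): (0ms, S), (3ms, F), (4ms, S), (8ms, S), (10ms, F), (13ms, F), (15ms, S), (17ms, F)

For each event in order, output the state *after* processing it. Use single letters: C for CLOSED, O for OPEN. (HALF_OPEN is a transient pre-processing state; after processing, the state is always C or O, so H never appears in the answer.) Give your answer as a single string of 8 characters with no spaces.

State after each event:
  event#1 t=0ms outcome=S: state=CLOSED
  event#2 t=3ms outcome=F: state=CLOSED
  event#3 t=4ms outcome=S: state=CLOSED
  event#4 t=8ms outcome=S: state=CLOSED
  event#5 t=10ms outcome=F: state=CLOSED
  event#6 t=13ms outcome=F: state=OPEN
  event#7 t=15ms outcome=S: state=OPEN
  event#8 t=17ms outcome=F: state=OPEN

Answer: CCCCCOOO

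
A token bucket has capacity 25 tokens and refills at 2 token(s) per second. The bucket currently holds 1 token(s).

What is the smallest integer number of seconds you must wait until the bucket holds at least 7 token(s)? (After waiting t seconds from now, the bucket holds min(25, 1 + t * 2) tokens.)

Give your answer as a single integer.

Need 1 + t * 2 >= 7, so t >= 6/2.
Smallest integer t = ceil(6/2) = 3.

Answer: 3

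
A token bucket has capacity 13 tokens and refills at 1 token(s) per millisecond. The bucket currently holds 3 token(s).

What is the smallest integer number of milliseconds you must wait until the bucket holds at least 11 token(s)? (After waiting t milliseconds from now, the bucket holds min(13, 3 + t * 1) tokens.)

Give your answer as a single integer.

Need 3 + t * 1 >= 11, so t >= 8/1.
Smallest integer t = ceil(8/1) = 8.

Answer: 8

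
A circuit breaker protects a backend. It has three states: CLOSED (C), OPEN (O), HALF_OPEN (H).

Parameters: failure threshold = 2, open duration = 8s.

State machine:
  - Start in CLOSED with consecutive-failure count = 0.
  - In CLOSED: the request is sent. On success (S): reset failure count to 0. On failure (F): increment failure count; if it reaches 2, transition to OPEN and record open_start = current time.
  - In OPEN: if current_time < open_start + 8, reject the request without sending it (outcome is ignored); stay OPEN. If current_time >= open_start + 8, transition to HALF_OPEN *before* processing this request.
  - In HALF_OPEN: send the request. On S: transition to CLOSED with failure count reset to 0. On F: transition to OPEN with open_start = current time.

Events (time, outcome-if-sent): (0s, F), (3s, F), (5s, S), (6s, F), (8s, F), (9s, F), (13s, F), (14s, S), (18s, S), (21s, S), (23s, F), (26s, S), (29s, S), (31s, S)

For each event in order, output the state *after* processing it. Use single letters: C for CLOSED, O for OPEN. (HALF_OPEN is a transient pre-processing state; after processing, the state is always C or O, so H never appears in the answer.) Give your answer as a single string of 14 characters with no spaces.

Answer: COOOOOOOOCCCCC

Derivation:
State after each event:
  event#1 t=0s outcome=F: state=CLOSED
  event#2 t=3s outcome=F: state=OPEN
  event#3 t=5s outcome=S: state=OPEN
  event#4 t=6s outcome=F: state=OPEN
  event#5 t=8s outcome=F: state=OPEN
  event#6 t=9s outcome=F: state=OPEN
  event#7 t=13s outcome=F: state=OPEN
  event#8 t=14s outcome=S: state=OPEN
  event#9 t=18s outcome=S: state=OPEN
  event#10 t=21s outcome=S: state=CLOSED
  event#11 t=23s outcome=F: state=CLOSED
  event#12 t=26s outcome=S: state=CLOSED
  event#13 t=29s outcome=S: state=CLOSED
  event#14 t=31s outcome=S: state=CLOSED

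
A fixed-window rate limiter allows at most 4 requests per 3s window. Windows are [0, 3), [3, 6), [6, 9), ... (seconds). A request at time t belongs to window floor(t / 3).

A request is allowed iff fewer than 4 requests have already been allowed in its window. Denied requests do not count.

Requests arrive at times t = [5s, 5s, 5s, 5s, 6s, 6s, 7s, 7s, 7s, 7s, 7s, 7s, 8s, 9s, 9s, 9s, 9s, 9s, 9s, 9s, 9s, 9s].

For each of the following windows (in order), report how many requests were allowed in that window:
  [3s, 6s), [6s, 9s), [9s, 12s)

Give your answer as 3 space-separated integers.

Answer: 4 4 4

Derivation:
Processing requests:
  req#1 t=5s (window 1): ALLOW
  req#2 t=5s (window 1): ALLOW
  req#3 t=5s (window 1): ALLOW
  req#4 t=5s (window 1): ALLOW
  req#5 t=6s (window 2): ALLOW
  req#6 t=6s (window 2): ALLOW
  req#7 t=7s (window 2): ALLOW
  req#8 t=7s (window 2): ALLOW
  req#9 t=7s (window 2): DENY
  req#10 t=7s (window 2): DENY
  req#11 t=7s (window 2): DENY
  req#12 t=7s (window 2): DENY
  req#13 t=8s (window 2): DENY
  req#14 t=9s (window 3): ALLOW
  req#15 t=9s (window 3): ALLOW
  req#16 t=9s (window 3): ALLOW
  req#17 t=9s (window 3): ALLOW
  req#18 t=9s (window 3): DENY
  req#19 t=9s (window 3): DENY
  req#20 t=9s (window 3): DENY
  req#21 t=9s (window 3): DENY
  req#22 t=9s (window 3): DENY

Allowed counts by window: 4 4 4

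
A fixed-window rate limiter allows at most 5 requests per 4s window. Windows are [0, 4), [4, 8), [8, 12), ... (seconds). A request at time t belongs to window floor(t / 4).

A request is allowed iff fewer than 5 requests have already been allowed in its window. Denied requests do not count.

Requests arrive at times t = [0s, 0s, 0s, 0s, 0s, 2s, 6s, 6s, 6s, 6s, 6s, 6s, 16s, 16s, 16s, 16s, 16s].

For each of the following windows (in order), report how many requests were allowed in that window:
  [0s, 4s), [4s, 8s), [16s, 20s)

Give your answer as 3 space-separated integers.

Answer: 5 5 5

Derivation:
Processing requests:
  req#1 t=0s (window 0): ALLOW
  req#2 t=0s (window 0): ALLOW
  req#3 t=0s (window 0): ALLOW
  req#4 t=0s (window 0): ALLOW
  req#5 t=0s (window 0): ALLOW
  req#6 t=2s (window 0): DENY
  req#7 t=6s (window 1): ALLOW
  req#8 t=6s (window 1): ALLOW
  req#9 t=6s (window 1): ALLOW
  req#10 t=6s (window 1): ALLOW
  req#11 t=6s (window 1): ALLOW
  req#12 t=6s (window 1): DENY
  req#13 t=16s (window 4): ALLOW
  req#14 t=16s (window 4): ALLOW
  req#15 t=16s (window 4): ALLOW
  req#16 t=16s (window 4): ALLOW
  req#17 t=16s (window 4): ALLOW

Allowed counts by window: 5 5 5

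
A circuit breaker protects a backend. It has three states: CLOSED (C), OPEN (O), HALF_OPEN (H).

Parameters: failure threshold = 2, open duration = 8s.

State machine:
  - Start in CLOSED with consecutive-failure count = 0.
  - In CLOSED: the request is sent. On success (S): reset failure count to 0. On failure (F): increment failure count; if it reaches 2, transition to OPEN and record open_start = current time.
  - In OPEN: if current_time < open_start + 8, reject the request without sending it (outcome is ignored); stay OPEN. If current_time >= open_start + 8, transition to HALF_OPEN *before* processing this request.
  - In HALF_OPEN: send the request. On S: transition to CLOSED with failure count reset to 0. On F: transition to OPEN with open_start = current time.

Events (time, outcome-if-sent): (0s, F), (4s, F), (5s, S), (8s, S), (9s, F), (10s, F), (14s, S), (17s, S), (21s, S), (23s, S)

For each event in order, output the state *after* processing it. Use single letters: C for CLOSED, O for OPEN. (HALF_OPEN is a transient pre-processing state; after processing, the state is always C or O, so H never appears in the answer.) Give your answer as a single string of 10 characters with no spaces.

Answer: COOOOOCCCC

Derivation:
State after each event:
  event#1 t=0s outcome=F: state=CLOSED
  event#2 t=4s outcome=F: state=OPEN
  event#3 t=5s outcome=S: state=OPEN
  event#4 t=8s outcome=S: state=OPEN
  event#5 t=9s outcome=F: state=OPEN
  event#6 t=10s outcome=F: state=OPEN
  event#7 t=14s outcome=S: state=CLOSED
  event#8 t=17s outcome=S: state=CLOSED
  event#9 t=21s outcome=S: state=CLOSED
  event#10 t=23s outcome=S: state=CLOSED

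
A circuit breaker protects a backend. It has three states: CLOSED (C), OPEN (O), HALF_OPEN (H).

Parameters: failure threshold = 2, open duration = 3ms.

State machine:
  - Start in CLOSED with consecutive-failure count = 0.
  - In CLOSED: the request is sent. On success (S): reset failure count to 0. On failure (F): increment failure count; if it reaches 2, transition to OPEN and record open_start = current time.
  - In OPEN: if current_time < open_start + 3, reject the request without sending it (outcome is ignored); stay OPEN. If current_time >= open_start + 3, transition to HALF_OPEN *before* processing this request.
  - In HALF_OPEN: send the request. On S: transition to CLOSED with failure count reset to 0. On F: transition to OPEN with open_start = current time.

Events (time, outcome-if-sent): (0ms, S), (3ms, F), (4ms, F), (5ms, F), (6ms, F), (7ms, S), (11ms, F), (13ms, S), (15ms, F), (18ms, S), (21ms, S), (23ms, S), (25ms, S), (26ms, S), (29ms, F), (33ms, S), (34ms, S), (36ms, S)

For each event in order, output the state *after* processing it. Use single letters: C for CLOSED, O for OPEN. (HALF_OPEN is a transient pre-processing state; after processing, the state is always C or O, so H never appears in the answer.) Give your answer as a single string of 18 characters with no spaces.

Answer: CCOOOCCCCCCCCCCCCC

Derivation:
State after each event:
  event#1 t=0ms outcome=S: state=CLOSED
  event#2 t=3ms outcome=F: state=CLOSED
  event#3 t=4ms outcome=F: state=OPEN
  event#4 t=5ms outcome=F: state=OPEN
  event#5 t=6ms outcome=F: state=OPEN
  event#6 t=7ms outcome=S: state=CLOSED
  event#7 t=11ms outcome=F: state=CLOSED
  event#8 t=13ms outcome=S: state=CLOSED
  event#9 t=15ms outcome=F: state=CLOSED
  event#10 t=18ms outcome=S: state=CLOSED
  event#11 t=21ms outcome=S: state=CLOSED
  event#12 t=23ms outcome=S: state=CLOSED
  event#13 t=25ms outcome=S: state=CLOSED
  event#14 t=26ms outcome=S: state=CLOSED
  event#15 t=29ms outcome=F: state=CLOSED
  event#16 t=33ms outcome=S: state=CLOSED
  event#17 t=34ms outcome=S: state=CLOSED
  event#18 t=36ms outcome=S: state=CLOSED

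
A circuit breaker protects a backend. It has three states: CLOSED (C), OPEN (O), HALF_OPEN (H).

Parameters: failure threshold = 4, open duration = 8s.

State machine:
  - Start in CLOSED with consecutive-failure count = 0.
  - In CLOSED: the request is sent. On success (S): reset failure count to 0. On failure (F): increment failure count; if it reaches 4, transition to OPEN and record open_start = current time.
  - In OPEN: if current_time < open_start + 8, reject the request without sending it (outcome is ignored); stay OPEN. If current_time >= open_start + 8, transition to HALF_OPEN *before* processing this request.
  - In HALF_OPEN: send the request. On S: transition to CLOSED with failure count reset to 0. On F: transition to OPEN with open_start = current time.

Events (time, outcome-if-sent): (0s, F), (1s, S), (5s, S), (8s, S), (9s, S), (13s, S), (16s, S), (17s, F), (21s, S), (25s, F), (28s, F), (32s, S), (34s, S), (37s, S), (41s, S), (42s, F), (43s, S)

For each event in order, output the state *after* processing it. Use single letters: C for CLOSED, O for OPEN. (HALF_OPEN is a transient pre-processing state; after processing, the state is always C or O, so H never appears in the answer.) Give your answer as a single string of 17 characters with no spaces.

Answer: CCCCCCCCCCCCCCCCC

Derivation:
State after each event:
  event#1 t=0s outcome=F: state=CLOSED
  event#2 t=1s outcome=S: state=CLOSED
  event#3 t=5s outcome=S: state=CLOSED
  event#4 t=8s outcome=S: state=CLOSED
  event#5 t=9s outcome=S: state=CLOSED
  event#6 t=13s outcome=S: state=CLOSED
  event#7 t=16s outcome=S: state=CLOSED
  event#8 t=17s outcome=F: state=CLOSED
  event#9 t=21s outcome=S: state=CLOSED
  event#10 t=25s outcome=F: state=CLOSED
  event#11 t=28s outcome=F: state=CLOSED
  event#12 t=32s outcome=S: state=CLOSED
  event#13 t=34s outcome=S: state=CLOSED
  event#14 t=37s outcome=S: state=CLOSED
  event#15 t=41s outcome=S: state=CLOSED
  event#16 t=42s outcome=F: state=CLOSED
  event#17 t=43s outcome=S: state=CLOSED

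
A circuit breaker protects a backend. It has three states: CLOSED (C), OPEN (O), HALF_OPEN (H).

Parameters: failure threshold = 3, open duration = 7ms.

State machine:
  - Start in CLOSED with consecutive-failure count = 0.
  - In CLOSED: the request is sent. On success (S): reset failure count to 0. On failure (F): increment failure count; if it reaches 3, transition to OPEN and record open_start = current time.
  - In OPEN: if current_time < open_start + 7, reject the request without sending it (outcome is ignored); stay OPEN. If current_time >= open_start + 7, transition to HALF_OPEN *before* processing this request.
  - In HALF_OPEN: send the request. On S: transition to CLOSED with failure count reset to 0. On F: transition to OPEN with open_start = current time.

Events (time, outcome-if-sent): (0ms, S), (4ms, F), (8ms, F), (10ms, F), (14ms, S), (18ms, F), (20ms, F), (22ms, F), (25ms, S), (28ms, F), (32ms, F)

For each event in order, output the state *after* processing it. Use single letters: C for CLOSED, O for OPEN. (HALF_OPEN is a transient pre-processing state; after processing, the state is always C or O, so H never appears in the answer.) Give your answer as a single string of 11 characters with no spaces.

Answer: CCCOOOOOCCC

Derivation:
State after each event:
  event#1 t=0ms outcome=S: state=CLOSED
  event#2 t=4ms outcome=F: state=CLOSED
  event#3 t=8ms outcome=F: state=CLOSED
  event#4 t=10ms outcome=F: state=OPEN
  event#5 t=14ms outcome=S: state=OPEN
  event#6 t=18ms outcome=F: state=OPEN
  event#7 t=20ms outcome=F: state=OPEN
  event#8 t=22ms outcome=F: state=OPEN
  event#9 t=25ms outcome=S: state=CLOSED
  event#10 t=28ms outcome=F: state=CLOSED
  event#11 t=32ms outcome=F: state=CLOSED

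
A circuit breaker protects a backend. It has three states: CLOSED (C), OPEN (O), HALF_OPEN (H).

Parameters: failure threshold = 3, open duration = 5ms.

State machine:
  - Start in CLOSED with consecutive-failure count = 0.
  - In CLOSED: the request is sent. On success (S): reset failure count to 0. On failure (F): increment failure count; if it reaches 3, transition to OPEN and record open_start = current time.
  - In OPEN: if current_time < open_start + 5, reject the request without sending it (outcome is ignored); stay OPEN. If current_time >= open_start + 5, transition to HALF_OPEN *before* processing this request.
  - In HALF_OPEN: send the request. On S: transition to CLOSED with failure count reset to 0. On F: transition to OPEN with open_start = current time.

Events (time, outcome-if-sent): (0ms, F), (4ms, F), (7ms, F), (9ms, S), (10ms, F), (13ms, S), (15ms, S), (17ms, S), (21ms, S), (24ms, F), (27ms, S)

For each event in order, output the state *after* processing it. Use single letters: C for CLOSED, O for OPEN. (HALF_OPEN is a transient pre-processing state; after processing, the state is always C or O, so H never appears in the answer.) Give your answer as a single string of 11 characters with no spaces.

State after each event:
  event#1 t=0ms outcome=F: state=CLOSED
  event#2 t=4ms outcome=F: state=CLOSED
  event#3 t=7ms outcome=F: state=OPEN
  event#4 t=9ms outcome=S: state=OPEN
  event#5 t=10ms outcome=F: state=OPEN
  event#6 t=13ms outcome=S: state=CLOSED
  event#7 t=15ms outcome=S: state=CLOSED
  event#8 t=17ms outcome=S: state=CLOSED
  event#9 t=21ms outcome=S: state=CLOSED
  event#10 t=24ms outcome=F: state=CLOSED
  event#11 t=27ms outcome=S: state=CLOSED

Answer: CCOOOCCCCCC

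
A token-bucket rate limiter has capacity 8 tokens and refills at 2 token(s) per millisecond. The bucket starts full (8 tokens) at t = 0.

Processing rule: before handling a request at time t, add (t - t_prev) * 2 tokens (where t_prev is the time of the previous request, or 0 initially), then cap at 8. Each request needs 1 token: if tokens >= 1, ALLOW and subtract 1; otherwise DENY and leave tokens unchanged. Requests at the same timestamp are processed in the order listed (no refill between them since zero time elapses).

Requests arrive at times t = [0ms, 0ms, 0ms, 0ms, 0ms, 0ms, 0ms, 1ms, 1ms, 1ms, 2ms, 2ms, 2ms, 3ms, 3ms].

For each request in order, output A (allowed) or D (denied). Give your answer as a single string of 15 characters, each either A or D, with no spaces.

Answer: AAAAAAAAAAAADAA

Derivation:
Simulating step by step:
  req#1 t=0ms: ALLOW
  req#2 t=0ms: ALLOW
  req#3 t=0ms: ALLOW
  req#4 t=0ms: ALLOW
  req#5 t=0ms: ALLOW
  req#6 t=0ms: ALLOW
  req#7 t=0ms: ALLOW
  req#8 t=1ms: ALLOW
  req#9 t=1ms: ALLOW
  req#10 t=1ms: ALLOW
  req#11 t=2ms: ALLOW
  req#12 t=2ms: ALLOW
  req#13 t=2ms: DENY
  req#14 t=3ms: ALLOW
  req#15 t=3ms: ALLOW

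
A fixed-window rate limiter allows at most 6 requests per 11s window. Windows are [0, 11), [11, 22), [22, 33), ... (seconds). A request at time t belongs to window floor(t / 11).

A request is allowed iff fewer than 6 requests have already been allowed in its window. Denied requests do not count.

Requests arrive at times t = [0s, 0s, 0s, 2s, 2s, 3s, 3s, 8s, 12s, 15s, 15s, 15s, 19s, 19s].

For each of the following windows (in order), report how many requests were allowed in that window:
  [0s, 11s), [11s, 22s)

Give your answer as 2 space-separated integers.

Answer: 6 6

Derivation:
Processing requests:
  req#1 t=0s (window 0): ALLOW
  req#2 t=0s (window 0): ALLOW
  req#3 t=0s (window 0): ALLOW
  req#4 t=2s (window 0): ALLOW
  req#5 t=2s (window 0): ALLOW
  req#6 t=3s (window 0): ALLOW
  req#7 t=3s (window 0): DENY
  req#8 t=8s (window 0): DENY
  req#9 t=12s (window 1): ALLOW
  req#10 t=15s (window 1): ALLOW
  req#11 t=15s (window 1): ALLOW
  req#12 t=15s (window 1): ALLOW
  req#13 t=19s (window 1): ALLOW
  req#14 t=19s (window 1): ALLOW

Allowed counts by window: 6 6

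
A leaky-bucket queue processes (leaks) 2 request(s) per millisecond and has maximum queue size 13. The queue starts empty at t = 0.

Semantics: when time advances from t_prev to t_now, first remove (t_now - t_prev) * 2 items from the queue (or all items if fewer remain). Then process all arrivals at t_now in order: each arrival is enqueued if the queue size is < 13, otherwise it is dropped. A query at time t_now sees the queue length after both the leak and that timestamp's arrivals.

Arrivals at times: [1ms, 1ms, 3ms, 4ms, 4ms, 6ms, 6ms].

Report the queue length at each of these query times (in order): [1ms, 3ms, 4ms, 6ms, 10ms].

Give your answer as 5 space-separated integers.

Queue lengths at query times:
  query t=1ms: backlog = 2
  query t=3ms: backlog = 1
  query t=4ms: backlog = 2
  query t=6ms: backlog = 2
  query t=10ms: backlog = 0

Answer: 2 1 2 2 0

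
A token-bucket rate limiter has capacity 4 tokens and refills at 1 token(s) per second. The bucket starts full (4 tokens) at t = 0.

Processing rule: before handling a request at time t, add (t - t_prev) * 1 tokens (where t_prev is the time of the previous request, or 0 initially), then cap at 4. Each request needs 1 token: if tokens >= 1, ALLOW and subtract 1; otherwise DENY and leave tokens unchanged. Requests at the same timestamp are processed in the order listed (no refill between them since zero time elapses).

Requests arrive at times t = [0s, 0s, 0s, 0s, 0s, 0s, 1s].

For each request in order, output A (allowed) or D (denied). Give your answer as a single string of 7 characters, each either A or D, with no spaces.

Simulating step by step:
  req#1 t=0s: ALLOW
  req#2 t=0s: ALLOW
  req#3 t=0s: ALLOW
  req#4 t=0s: ALLOW
  req#5 t=0s: DENY
  req#6 t=0s: DENY
  req#7 t=1s: ALLOW

Answer: AAAADDA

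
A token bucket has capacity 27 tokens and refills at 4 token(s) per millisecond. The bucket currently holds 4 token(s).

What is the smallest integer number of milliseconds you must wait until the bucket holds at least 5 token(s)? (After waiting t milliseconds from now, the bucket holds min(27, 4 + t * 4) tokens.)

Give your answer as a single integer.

Answer: 1

Derivation:
Need 4 + t * 4 >= 5, so t >= 1/4.
Smallest integer t = ceil(1/4) = 1.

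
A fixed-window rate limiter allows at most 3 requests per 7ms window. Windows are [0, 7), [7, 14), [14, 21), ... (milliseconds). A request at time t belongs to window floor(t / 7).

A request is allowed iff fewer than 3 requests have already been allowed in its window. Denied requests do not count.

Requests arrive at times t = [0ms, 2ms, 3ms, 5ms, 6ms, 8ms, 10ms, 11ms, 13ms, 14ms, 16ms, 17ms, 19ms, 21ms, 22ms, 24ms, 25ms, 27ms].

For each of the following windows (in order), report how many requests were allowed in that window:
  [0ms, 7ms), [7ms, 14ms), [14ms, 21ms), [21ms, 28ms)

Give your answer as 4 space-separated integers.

Answer: 3 3 3 3

Derivation:
Processing requests:
  req#1 t=0ms (window 0): ALLOW
  req#2 t=2ms (window 0): ALLOW
  req#3 t=3ms (window 0): ALLOW
  req#4 t=5ms (window 0): DENY
  req#5 t=6ms (window 0): DENY
  req#6 t=8ms (window 1): ALLOW
  req#7 t=10ms (window 1): ALLOW
  req#8 t=11ms (window 1): ALLOW
  req#9 t=13ms (window 1): DENY
  req#10 t=14ms (window 2): ALLOW
  req#11 t=16ms (window 2): ALLOW
  req#12 t=17ms (window 2): ALLOW
  req#13 t=19ms (window 2): DENY
  req#14 t=21ms (window 3): ALLOW
  req#15 t=22ms (window 3): ALLOW
  req#16 t=24ms (window 3): ALLOW
  req#17 t=25ms (window 3): DENY
  req#18 t=27ms (window 3): DENY

Allowed counts by window: 3 3 3 3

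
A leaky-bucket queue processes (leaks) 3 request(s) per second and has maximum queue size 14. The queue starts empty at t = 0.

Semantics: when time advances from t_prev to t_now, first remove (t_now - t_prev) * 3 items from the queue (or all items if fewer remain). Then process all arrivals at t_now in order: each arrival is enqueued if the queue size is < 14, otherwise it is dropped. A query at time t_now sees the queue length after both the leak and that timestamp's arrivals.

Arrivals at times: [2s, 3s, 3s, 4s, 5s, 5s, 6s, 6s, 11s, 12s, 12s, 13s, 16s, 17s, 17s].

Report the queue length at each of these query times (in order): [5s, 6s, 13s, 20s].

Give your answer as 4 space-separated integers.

Answer: 2 2 1 0

Derivation:
Queue lengths at query times:
  query t=5s: backlog = 2
  query t=6s: backlog = 2
  query t=13s: backlog = 1
  query t=20s: backlog = 0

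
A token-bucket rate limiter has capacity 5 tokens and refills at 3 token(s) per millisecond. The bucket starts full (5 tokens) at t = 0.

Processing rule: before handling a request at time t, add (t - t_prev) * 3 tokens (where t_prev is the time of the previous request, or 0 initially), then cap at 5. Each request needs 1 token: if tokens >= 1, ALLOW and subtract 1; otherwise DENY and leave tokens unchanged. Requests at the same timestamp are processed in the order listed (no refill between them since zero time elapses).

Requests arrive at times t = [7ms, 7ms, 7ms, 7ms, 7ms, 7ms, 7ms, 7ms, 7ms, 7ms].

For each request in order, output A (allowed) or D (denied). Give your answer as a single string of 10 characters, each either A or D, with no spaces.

Simulating step by step:
  req#1 t=7ms: ALLOW
  req#2 t=7ms: ALLOW
  req#3 t=7ms: ALLOW
  req#4 t=7ms: ALLOW
  req#5 t=7ms: ALLOW
  req#6 t=7ms: DENY
  req#7 t=7ms: DENY
  req#8 t=7ms: DENY
  req#9 t=7ms: DENY
  req#10 t=7ms: DENY

Answer: AAAAADDDDD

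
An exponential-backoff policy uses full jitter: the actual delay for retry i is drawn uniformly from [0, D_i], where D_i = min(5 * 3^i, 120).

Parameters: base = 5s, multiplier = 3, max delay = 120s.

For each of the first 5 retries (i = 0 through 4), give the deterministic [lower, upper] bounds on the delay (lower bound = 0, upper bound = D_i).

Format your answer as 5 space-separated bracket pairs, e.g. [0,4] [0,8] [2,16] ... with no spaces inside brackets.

Computing bounds per retry:
  i=0: D_i=min(5*3^0,120)=5, bounds=[0,5]
  i=1: D_i=min(5*3^1,120)=15, bounds=[0,15]
  i=2: D_i=min(5*3^2,120)=45, bounds=[0,45]
  i=3: D_i=min(5*3^3,120)=120, bounds=[0,120]
  i=4: D_i=min(5*3^4,120)=120, bounds=[0,120]

Answer: [0,5] [0,15] [0,45] [0,120] [0,120]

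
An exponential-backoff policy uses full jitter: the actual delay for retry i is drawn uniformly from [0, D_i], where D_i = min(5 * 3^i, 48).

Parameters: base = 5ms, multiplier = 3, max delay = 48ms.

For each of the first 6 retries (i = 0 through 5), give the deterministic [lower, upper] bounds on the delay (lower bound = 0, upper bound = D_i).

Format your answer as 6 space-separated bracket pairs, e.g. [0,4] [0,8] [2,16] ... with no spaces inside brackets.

Computing bounds per retry:
  i=0: D_i=min(5*3^0,48)=5, bounds=[0,5]
  i=1: D_i=min(5*3^1,48)=15, bounds=[0,15]
  i=2: D_i=min(5*3^2,48)=45, bounds=[0,45]
  i=3: D_i=min(5*3^3,48)=48, bounds=[0,48]
  i=4: D_i=min(5*3^4,48)=48, bounds=[0,48]
  i=5: D_i=min(5*3^5,48)=48, bounds=[0,48]

Answer: [0,5] [0,15] [0,45] [0,48] [0,48] [0,48]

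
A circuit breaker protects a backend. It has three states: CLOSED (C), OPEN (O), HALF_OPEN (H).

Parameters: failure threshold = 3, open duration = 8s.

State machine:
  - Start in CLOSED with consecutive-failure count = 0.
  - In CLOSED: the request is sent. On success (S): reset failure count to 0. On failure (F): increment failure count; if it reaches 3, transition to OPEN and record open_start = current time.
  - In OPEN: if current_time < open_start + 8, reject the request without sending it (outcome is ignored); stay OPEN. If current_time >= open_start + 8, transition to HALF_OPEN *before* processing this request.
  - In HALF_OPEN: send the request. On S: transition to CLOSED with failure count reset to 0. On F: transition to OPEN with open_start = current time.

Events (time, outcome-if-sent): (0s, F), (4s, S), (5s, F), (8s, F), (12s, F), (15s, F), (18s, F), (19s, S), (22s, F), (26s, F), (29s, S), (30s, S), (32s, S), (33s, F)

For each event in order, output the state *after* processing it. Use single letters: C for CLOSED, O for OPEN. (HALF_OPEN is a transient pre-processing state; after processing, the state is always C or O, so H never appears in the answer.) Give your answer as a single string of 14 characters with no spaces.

Answer: CCCCOOOOOOOCCC

Derivation:
State after each event:
  event#1 t=0s outcome=F: state=CLOSED
  event#2 t=4s outcome=S: state=CLOSED
  event#3 t=5s outcome=F: state=CLOSED
  event#4 t=8s outcome=F: state=CLOSED
  event#5 t=12s outcome=F: state=OPEN
  event#6 t=15s outcome=F: state=OPEN
  event#7 t=18s outcome=F: state=OPEN
  event#8 t=19s outcome=S: state=OPEN
  event#9 t=22s outcome=F: state=OPEN
  event#10 t=26s outcome=F: state=OPEN
  event#11 t=29s outcome=S: state=OPEN
  event#12 t=30s outcome=S: state=CLOSED
  event#13 t=32s outcome=S: state=CLOSED
  event#14 t=33s outcome=F: state=CLOSED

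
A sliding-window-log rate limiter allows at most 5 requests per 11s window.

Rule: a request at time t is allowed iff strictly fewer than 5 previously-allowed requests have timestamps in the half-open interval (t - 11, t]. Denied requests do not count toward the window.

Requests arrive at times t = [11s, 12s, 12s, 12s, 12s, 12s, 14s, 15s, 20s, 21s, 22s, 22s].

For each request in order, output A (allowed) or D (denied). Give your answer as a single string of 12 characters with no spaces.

Answer: AAAAADDDDDAD

Derivation:
Tracking allowed requests in the window:
  req#1 t=11s: ALLOW
  req#2 t=12s: ALLOW
  req#3 t=12s: ALLOW
  req#4 t=12s: ALLOW
  req#5 t=12s: ALLOW
  req#6 t=12s: DENY
  req#7 t=14s: DENY
  req#8 t=15s: DENY
  req#9 t=20s: DENY
  req#10 t=21s: DENY
  req#11 t=22s: ALLOW
  req#12 t=22s: DENY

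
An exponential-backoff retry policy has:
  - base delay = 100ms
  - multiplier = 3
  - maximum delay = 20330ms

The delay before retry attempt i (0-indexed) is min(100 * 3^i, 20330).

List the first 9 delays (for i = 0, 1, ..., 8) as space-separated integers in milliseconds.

Computing each delay:
  i=0: min(100*3^0, 20330) = 100
  i=1: min(100*3^1, 20330) = 300
  i=2: min(100*3^2, 20330) = 900
  i=3: min(100*3^3, 20330) = 2700
  i=4: min(100*3^4, 20330) = 8100
  i=5: min(100*3^5, 20330) = 20330
  i=6: min(100*3^6, 20330) = 20330
  i=7: min(100*3^7, 20330) = 20330
  i=8: min(100*3^8, 20330) = 20330

Answer: 100 300 900 2700 8100 20330 20330 20330 20330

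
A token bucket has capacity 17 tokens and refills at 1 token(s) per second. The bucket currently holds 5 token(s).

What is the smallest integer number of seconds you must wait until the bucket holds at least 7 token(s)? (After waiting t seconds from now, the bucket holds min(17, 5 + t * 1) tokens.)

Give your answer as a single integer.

Need 5 + t * 1 >= 7, so t >= 2/1.
Smallest integer t = ceil(2/1) = 2.

Answer: 2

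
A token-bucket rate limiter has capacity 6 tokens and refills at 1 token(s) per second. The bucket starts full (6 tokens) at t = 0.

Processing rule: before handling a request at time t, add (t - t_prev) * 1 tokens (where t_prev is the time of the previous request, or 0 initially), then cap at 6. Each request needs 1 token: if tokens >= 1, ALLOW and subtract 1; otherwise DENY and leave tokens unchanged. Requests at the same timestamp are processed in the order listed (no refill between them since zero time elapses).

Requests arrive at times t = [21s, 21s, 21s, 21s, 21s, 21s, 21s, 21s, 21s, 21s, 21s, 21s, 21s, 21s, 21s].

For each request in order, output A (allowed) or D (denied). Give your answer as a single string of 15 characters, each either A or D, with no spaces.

Simulating step by step:
  req#1 t=21s: ALLOW
  req#2 t=21s: ALLOW
  req#3 t=21s: ALLOW
  req#4 t=21s: ALLOW
  req#5 t=21s: ALLOW
  req#6 t=21s: ALLOW
  req#7 t=21s: DENY
  req#8 t=21s: DENY
  req#9 t=21s: DENY
  req#10 t=21s: DENY
  req#11 t=21s: DENY
  req#12 t=21s: DENY
  req#13 t=21s: DENY
  req#14 t=21s: DENY
  req#15 t=21s: DENY

Answer: AAAAAADDDDDDDDD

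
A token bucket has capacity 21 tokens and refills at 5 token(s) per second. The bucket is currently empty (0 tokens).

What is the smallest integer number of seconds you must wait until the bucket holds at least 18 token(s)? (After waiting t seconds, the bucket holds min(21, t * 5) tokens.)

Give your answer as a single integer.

Need t * 5 >= 18, so t >= 18/5.
Smallest integer t = ceil(18/5) = 4.

Answer: 4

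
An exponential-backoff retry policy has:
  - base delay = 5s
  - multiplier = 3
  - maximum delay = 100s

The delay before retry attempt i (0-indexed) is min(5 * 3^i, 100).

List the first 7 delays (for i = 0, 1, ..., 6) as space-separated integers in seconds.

Answer: 5 15 45 100 100 100 100

Derivation:
Computing each delay:
  i=0: min(5*3^0, 100) = 5
  i=1: min(5*3^1, 100) = 15
  i=2: min(5*3^2, 100) = 45
  i=3: min(5*3^3, 100) = 100
  i=4: min(5*3^4, 100) = 100
  i=5: min(5*3^5, 100) = 100
  i=6: min(5*3^6, 100) = 100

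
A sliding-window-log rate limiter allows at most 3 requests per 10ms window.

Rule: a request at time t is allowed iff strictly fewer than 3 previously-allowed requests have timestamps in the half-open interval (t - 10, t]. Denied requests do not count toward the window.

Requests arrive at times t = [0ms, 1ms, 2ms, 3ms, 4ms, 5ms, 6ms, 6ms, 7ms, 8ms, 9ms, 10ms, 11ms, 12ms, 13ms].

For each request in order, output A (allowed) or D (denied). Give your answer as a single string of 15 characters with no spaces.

Tracking allowed requests in the window:
  req#1 t=0ms: ALLOW
  req#2 t=1ms: ALLOW
  req#3 t=2ms: ALLOW
  req#4 t=3ms: DENY
  req#5 t=4ms: DENY
  req#6 t=5ms: DENY
  req#7 t=6ms: DENY
  req#8 t=6ms: DENY
  req#9 t=7ms: DENY
  req#10 t=8ms: DENY
  req#11 t=9ms: DENY
  req#12 t=10ms: ALLOW
  req#13 t=11ms: ALLOW
  req#14 t=12ms: ALLOW
  req#15 t=13ms: DENY

Answer: AAADDDDDDDDAAAD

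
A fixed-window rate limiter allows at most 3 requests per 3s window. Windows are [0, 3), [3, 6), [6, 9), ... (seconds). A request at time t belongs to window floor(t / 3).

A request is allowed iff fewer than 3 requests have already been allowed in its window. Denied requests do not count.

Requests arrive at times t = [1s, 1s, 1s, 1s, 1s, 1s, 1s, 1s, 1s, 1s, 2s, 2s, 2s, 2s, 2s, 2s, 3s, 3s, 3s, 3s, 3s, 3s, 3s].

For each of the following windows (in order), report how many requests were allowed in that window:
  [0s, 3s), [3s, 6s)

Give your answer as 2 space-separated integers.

Processing requests:
  req#1 t=1s (window 0): ALLOW
  req#2 t=1s (window 0): ALLOW
  req#3 t=1s (window 0): ALLOW
  req#4 t=1s (window 0): DENY
  req#5 t=1s (window 0): DENY
  req#6 t=1s (window 0): DENY
  req#7 t=1s (window 0): DENY
  req#8 t=1s (window 0): DENY
  req#9 t=1s (window 0): DENY
  req#10 t=1s (window 0): DENY
  req#11 t=2s (window 0): DENY
  req#12 t=2s (window 0): DENY
  req#13 t=2s (window 0): DENY
  req#14 t=2s (window 0): DENY
  req#15 t=2s (window 0): DENY
  req#16 t=2s (window 0): DENY
  req#17 t=3s (window 1): ALLOW
  req#18 t=3s (window 1): ALLOW
  req#19 t=3s (window 1): ALLOW
  req#20 t=3s (window 1): DENY
  req#21 t=3s (window 1): DENY
  req#22 t=3s (window 1): DENY
  req#23 t=3s (window 1): DENY

Allowed counts by window: 3 3

Answer: 3 3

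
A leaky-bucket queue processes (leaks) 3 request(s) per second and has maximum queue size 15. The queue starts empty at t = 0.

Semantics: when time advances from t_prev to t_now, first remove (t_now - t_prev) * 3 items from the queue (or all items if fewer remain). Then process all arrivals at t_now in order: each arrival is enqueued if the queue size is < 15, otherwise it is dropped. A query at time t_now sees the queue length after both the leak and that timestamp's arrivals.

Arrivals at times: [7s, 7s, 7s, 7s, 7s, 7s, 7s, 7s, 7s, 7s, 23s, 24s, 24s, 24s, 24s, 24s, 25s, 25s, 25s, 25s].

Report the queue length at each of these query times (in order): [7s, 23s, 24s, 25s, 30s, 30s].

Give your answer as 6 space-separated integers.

Queue lengths at query times:
  query t=7s: backlog = 10
  query t=23s: backlog = 1
  query t=24s: backlog = 5
  query t=25s: backlog = 6
  query t=30s: backlog = 0
  query t=30s: backlog = 0

Answer: 10 1 5 6 0 0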